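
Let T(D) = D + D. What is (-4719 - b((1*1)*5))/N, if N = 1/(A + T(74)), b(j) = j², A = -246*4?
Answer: 3965984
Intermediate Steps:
T(D) = 2*D
A = -984
N = -1/836 (N = 1/(-984 + 2*74) = 1/(-984 + 148) = 1/(-836) = -1/836 ≈ -0.0011962)
(-4719 - b((1*1)*5))/N = (-4719 - ((1*1)*5)²)/(-1/836) = (-4719 - (1*5)²)*(-836) = (-4719 - 1*5²)*(-836) = (-4719 - 1*25)*(-836) = (-4719 - 25)*(-836) = -4744*(-836) = 3965984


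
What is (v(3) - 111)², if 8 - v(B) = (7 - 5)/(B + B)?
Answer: 96100/9 ≈ 10678.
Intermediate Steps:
v(B) = 8 - 1/B (v(B) = 8 - (7 - 5)/(B + B) = 8 - 2/(2*B) = 8 - 2*1/(2*B) = 8 - 1/B)
(v(3) - 111)² = ((8 - 1/3) - 111)² = ((8 - 1*⅓) - 111)² = ((8 - ⅓) - 111)² = (23/3 - 111)² = (-310/3)² = 96100/9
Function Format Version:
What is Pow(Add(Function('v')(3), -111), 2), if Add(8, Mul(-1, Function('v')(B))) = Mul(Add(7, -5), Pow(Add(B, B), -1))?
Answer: Rational(96100, 9) ≈ 10678.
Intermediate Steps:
Function('v')(B) = Add(8, Mul(-1, Pow(B, -1))) (Function('v')(B) = Add(8, Mul(-1, Mul(Add(7, -5), Pow(Add(B, B), -1)))) = Add(8, Mul(-1, Mul(2, Pow(Mul(2, B), -1)))) = Add(8, Mul(-1, Mul(2, Mul(Rational(1, 2), Pow(B, -1))))) = Add(8, Mul(-1, Pow(B, -1))))
Pow(Add(Function('v')(3), -111), 2) = Pow(Add(Add(8, Mul(-1, Pow(3, -1))), -111), 2) = Pow(Add(Add(8, Mul(-1, Rational(1, 3))), -111), 2) = Pow(Add(Add(8, Rational(-1, 3)), -111), 2) = Pow(Add(Rational(23, 3), -111), 2) = Pow(Rational(-310, 3), 2) = Rational(96100, 9)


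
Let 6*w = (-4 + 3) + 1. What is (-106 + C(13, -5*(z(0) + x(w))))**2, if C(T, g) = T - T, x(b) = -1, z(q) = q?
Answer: 11236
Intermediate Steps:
w = 0 (w = ((-4 + 3) + 1)/6 = (-1 + 1)/6 = (1/6)*0 = 0)
C(T, g) = 0
(-106 + C(13, -5*(z(0) + x(w))))**2 = (-106 + 0)**2 = (-106)**2 = 11236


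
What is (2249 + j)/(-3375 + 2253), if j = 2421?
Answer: -2335/561 ≈ -4.1622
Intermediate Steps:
(2249 + j)/(-3375 + 2253) = (2249 + 2421)/(-3375 + 2253) = 4670/(-1122) = 4670*(-1/1122) = -2335/561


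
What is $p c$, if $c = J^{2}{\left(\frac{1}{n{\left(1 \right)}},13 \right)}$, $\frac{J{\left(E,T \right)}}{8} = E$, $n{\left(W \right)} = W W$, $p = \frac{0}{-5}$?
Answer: $0$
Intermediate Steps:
$p = 0$ ($p = 0 \left(- \frac{1}{5}\right) = 0$)
$n{\left(W \right)} = W^{2}$
$J{\left(E,T \right)} = 8 E$
$c = 64$ ($c = \left(\frac{8}{1^{2}}\right)^{2} = \left(\frac{8}{1}\right)^{2} = \left(8 \cdot 1\right)^{2} = 8^{2} = 64$)
$p c = 0 \cdot 64 = 0$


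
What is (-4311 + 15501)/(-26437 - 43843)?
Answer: -1119/7028 ≈ -0.15922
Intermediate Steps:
(-4311 + 15501)/(-26437 - 43843) = 11190/(-70280) = 11190*(-1/70280) = -1119/7028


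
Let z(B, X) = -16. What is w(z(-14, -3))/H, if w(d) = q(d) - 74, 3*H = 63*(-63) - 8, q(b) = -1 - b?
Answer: 177/3977 ≈ 0.044506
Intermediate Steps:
H = -3977/3 (H = (63*(-63) - 8)/3 = (-3969 - 8)/3 = (⅓)*(-3977) = -3977/3 ≈ -1325.7)
w(d) = -75 - d (w(d) = (-1 - d) - 74 = -75 - d)
w(z(-14, -3))/H = (-75 - 1*(-16))/(-3977/3) = (-75 + 16)*(-3/3977) = -59*(-3/3977) = 177/3977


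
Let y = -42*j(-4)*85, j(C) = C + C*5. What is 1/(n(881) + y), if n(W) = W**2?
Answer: 1/861841 ≈ 1.1603e-6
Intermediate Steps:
j(C) = 6*C (j(C) = C + 5*C = 6*C)
y = 85680 (y = -252*(-4)*85 = -42*(-24)*85 = 1008*85 = 85680)
1/(n(881) + y) = 1/(881**2 + 85680) = 1/(776161 + 85680) = 1/861841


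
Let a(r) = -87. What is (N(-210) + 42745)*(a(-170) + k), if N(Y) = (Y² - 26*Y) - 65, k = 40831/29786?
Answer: -117631412120/14893 ≈ -7.8984e+6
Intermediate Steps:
k = 40831/29786 (k = 40831*(1/29786) = 40831/29786 ≈ 1.3708)
N(Y) = -65 + Y² - 26*Y
(N(-210) + 42745)*(a(-170) + k) = ((-65 + (-210)² - 26*(-210)) + 42745)*(-87 + 40831/29786) = ((-65 + 44100 + 5460) + 42745)*(-2550551/29786) = (49495 + 42745)*(-2550551/29786) = 92240*(-2550551/29786) = -117631412120/14893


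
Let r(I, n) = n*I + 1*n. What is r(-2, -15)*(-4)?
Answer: -60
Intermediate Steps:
r(I, n) = n + I*n (r(I, n) = I*n + n = n + I*n)
r(-2, -15)*(-4) = -15*(1 - 2)*(-4) = -15*(-1)*(-4) = 15*(-4) = -60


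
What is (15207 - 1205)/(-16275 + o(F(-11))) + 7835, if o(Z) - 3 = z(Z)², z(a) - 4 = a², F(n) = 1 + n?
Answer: 21366879/2728 ≈ 7832.4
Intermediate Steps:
z(a) = 4 + a²
o(Z) = 3 + (4 + Z²)²
(15207 - 1205)/(-16275 + o(F(-11))) + 7835 = (15207 - 1205)/(-16275 + (3 + (4 + (1 - 11)²)²)) + 7835 = 14002/(-16275 + (3 + (4 + (-10)²)²)) + 7835 = 14002/(-16275 + (3 + (4 + 100)²)) + 7835 = 14002/(-16275 + (3 + 104²)) + 7835 = 14002/(-16275 + (3 + 10816)) + 7835 = 14002/(-16275 + 10819) + 7835 = 14002/(-5456) + 7835 = 14002*(-1/5456) + 7835 = -7001/2728 + 7835 = 21366879/2728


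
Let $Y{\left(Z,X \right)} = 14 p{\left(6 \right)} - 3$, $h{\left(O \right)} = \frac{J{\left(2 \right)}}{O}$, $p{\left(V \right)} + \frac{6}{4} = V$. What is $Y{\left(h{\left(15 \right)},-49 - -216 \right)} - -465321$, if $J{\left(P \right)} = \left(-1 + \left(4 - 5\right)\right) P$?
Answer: $465381$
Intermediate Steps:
$J{\left(P \right)} = - 2 P$ ($J{\left(P \right)} = \left(-1 - 1\right) P = - 2 P$)
$p{\left(V \right)} = - \frac{3}{2} + V$
$h{\left(O \right)} = - \frac{4}{O}$ ($h{\left(O \right)} = \frac{\left(-2\right) 2}{O} = - \frac{4}{O}$)
$Y{\left(Z,X \right)} = 60$ ($Y{\left(Z,X \right)} = 14 \left(- \frac{3}{2} + 6\right) - 3 = 14 \cdot \frac{9}{2} - 3 = 63 - 3 = 60$)
$Y{\left(h{\left(15 \right)},-49 - -216 \right)} - -465321 = 60 - -465321 = 60 + 465321 = 465381$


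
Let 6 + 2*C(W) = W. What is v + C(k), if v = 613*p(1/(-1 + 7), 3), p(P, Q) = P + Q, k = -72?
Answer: 11413/6 ≈ 1902.2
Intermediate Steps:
C(W) = -3 + W/2
v = 11647/6 (v = 613*(1/(-1 + 7) + 3) = 613*(1/6 + 3) = 613*(⅙ + 3) = 613*(19/6) = 11647/6 ≈ 1941.2)
v + C(k) = 11647/6 + (-3 + (½)*(-72)) = 11647/6 + (-3 - 36) = 11647/6 - 39 = 11413/6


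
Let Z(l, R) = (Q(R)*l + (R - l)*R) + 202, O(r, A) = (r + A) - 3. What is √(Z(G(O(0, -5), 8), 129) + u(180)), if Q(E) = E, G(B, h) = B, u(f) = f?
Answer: √17023 ≈ 130.47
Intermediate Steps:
O(r, A) = -3 + A + r (O(r, A) = (A + r) - 3 = -3 + A + r)
Z(l, R) = 202 + R*l + R*(R - l) (Z(l, R) = (R*l + (R - l)*R) + 202 = (R*l + R*(R - l)) + 202 = 202 + R*l + R*(R - l))
√(Z(G(O(0, -5), 8), 129) + u(180)) = √((202 + 129²) + 180) = √((202 + 16641) + 180) = √(16843 + 180) = √17023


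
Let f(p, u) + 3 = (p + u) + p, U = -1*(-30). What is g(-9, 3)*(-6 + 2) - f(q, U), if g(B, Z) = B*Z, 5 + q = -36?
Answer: 163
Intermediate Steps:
U = 30
q = -41 (q = -5 - 36 = -41)
f(p, u) = -3 + u + 2*p (f(p, u) = -3 + ((p + u) + p) = -3 + (u + 2*p) = -3 + u + 2*p)
g(-9, 3)*(-6 + 2) - f(q, U) = (-9*3)*(-6 + 2) - (-3 + 30 + 2*(-41)) = -27*(-4) - (-3 + 30 - 82) = 108 - 1*(-55) = 108 + 55 = 163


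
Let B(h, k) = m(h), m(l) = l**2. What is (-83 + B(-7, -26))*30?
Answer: -1020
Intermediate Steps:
B(h, k) = h**2
(-83 + B(-7, -26))*30 = (-83 + (-7)**2)*30 = (-83 + 49)*30 = -34*30 = -1020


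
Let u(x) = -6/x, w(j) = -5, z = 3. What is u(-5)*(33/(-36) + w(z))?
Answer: -71/10 ≈ -7.1000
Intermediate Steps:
u(-5)*(33/(-36) + w(z)) = (-6/(-5))*(33/(-36) - 5) = (-6*(-⅕))*(33*(-1/36) - 5) = 6*(-11/12 - 5)/5 = (6/5)*(-71/12) = -71/10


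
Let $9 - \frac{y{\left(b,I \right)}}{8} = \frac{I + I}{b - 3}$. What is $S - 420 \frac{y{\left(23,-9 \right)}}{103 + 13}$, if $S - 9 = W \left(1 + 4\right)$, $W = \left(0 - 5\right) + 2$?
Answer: $- \frac{8490}{29} \approx -292.76$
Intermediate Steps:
$y{\left(b,I \right)} = 72 - \frac{16 I}{-3 + b}$ ($y{\left(b,I \right)} = 72 - 8 \frac{I + I}{b - 3} = 72 - 8 \frac{2 I}{-3 + b} = 72 - \frac{16 I}{-3 + b}$)
$W = -3$ ($W = -5 + 2 = -3$)
$S = -6$ ($S = 9 - 3 \left(1 + 4\right) = 9 - 15 = -6$)
$S - 420 \frac{y{\left(23,-9 \right)}}{103 + 13} = -6 - 420 \frac{8 \frac{1}{-3 + 23} \left(-27 - -18 + 9 \cdot 23\right)}{103 + 13} = -6 - 420 \frac{8 \cdot \frac{1}{20} \left(-27 + 18 + 207\right)}{116} = -6 - 420 \cdot 8 \cdot \frac{1}{20} \cdot 198 \cdot \frac{1}{116} = -6 - 420 \cdot \frac{396}{5} \cdot \frac{1}{116} = -6 - \frac{8316}{29} = - \frac{8490}{29}$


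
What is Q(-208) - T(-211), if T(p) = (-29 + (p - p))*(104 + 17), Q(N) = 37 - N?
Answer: 3754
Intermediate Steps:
T(p) = -3509 (T(p) = (-29 + 0)*121 = -29*121 = -3509)
Q(-208) - T(-211) = (37 - 1*(-208)) - 1*(-3509) = (37 + 208) + 3509 = 245 + 3509 = 3754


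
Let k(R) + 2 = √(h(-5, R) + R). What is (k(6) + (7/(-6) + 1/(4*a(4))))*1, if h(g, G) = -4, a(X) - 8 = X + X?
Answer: -605/192 + √2 ≈ -1.7368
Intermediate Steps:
a(X) = 8 + 2*X (a(X) = 8 + (X + X) = 8 + 2*X)
k(R) = -2 + √(-4 + R)
(k(6) + (7/(-6) + 1/(4*a(4))))*1 = ((-2 + √(-4 + 6)) + (7/(-6) + 1/(4*(8 + 2*4))))*1 = ((-2 + √2) + (7*(-⅙) + 1/(4*(8 + 8))))*1 = ((-2 + √2) + (-7/6 + (¼)/16))*1 = ((-2 + √2) + (-7/6 + (¼)*(1/16)))*1 = ((-2 + √2) + (-7/6 + 1/64))*1 = ((-2 + √2) - 221/192)*1 = (-605/192 + √2)*1 = -605/192 + √2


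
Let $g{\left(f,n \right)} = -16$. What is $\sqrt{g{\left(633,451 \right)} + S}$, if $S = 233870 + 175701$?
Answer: $\sqrt{409555} \approx 639.96$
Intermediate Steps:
$S = 409571$
$\sqrt{g{\left(633,451 \right)} + S} = \sqrt{-16 + 409571} = \sqrt{409555}$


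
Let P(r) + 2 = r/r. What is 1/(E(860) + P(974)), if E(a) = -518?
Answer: -1/519 ≈ -0.0019268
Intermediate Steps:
P(r) = -1 (P(r) = -2 + r/r = -2 + 1 = -1)
1/(E(860) + P(974)) = 1/(-518 - 1) = 1/(-519) = -1/519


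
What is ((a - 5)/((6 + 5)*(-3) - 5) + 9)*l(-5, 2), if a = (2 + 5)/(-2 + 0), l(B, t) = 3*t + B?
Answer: 701/76 ≈ 9.2237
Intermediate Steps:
l(B, t) = B + 3*t
a = -7/2 (a = 7/(-2) = 7*(-1/2) = -7/2 ≈ -3.5000)
((a - 5)/((6 + 5)*(-3) - 5) + 9)*l(-5, 2) = ((-7/2 - 5)/((6 + 5)*(-3) - 5) + 9)*(-5 + 3*2) = (-17/(2*(11*(-3) - 5)) + 9)*(-5 + 6) = (-17/(2*(-33 - 5)) + 9)*1 = (-17/2/(-38) + 9)*1 = (-17/2*(-1/38) + 9)*1 = (17/76 + 9)*1 = (701/76)*1 = 701/76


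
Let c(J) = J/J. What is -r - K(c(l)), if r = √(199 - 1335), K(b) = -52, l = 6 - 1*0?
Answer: 52 - 4*I*√71 ≈ 52.0 - 33.705*I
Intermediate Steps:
l = 6 (l = 6 + 0 = 6)
c(J) = 1
r = 4*I*√71 (r = √(-1136) = 4*I*√71 ≈ 33.705*I)
-r - K(c(l)) = -4*I*√71 - 1*(-52) = -4*I*√71 + 52 = 52 - 4*I*√71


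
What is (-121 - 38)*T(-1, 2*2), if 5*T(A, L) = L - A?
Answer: -159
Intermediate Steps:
T(A, L) = -A/5 + L/5 (T(A, L) = (L - A)/5 = -A/5 + L/5)
(-121 - 38)*T(-1, 2*2) = (-121 - 38)*(-⅕*(-1) + (2*2)/5) = -159*(⅕ + (⅕)*4) = -159*(⅕ + ⅘) = -159*1 = -159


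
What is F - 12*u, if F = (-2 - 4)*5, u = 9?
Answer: -138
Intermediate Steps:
F = -30 (F = -6*5 = -30)
F - 12*u = -30 - 12*9 = -30 - 108 = -138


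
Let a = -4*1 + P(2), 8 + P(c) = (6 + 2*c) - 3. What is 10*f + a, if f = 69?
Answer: 685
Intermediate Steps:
P(c) = -5 + 2*c (P(c) = -8 + ((6 + 2*c) - 3) = -8 + (3 + 2*c) = -5 + 2*c)
a = -5 (a = -4*1 + (-5 + 2*2) = -4 + (-5 + 4) = -4 - 1 = -5)
10*f + a = 10*69 - 5 = 690 - 5 = 685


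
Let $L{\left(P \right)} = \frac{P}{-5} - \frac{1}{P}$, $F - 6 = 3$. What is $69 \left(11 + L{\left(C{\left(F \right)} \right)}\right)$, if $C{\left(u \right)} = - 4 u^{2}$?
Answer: $\frac{2824423}{540} \approx 5230.4$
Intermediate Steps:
$F = 9$ ($F = 6 + 3 = 9$)
$L{\left(P \right)} = - \frac{1}{P} - \frac{P}{5}$ ($L{\left(P \right)} = P \left(- \frac{1}{5}\right) - \frac{1}{P} = - \frac{P}{5} - \frac{1}{P} = - \frac{1}{P} - \frac{P}{5}$)
$69 \left(11 + L{\left(C{\left(F \right)} \right)}\right) = 69 \left(11 - \left(\frac{1}{\left(-4\right) 9^{2}} + \frac{1}{5} \left(-4\right) 9^{2}\right)\right) = 69 \left(11 - \left(\frac{1}{\left(-4\right) 81} + \frac{1}{5} \left(-4\right) 81\right)\right) = 69 \left(11 - - \frac{104981}{1620}\right) = 69 \left(11 + \left(\left(-1\right) \left(- \frac{1}{324}\right) + \frac{324}{5}\right)\right) = 69 \left(11 + \left(\frac{1}{324} + \frac{324}{5}\right)\right) = 69 \left(11 + \frac{104981}{1620}\right) = 69 \cdot \frac{122801}{1620} = \frac{2824423}{540}$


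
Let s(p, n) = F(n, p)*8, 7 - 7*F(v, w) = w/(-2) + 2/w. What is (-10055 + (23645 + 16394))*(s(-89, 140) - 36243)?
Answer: -96831498976/89 ≈ -1.0880e+9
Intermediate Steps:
F(v, w) = 1 - 2/(7*w) + w/14 (F(v, w) = 1 - (w/(-2) + 2/w)/7 = 1 - (w*(-½) + 2/w)/7 = 1 - (-w/2 + 2/w)/7 = 1 - (2/w - w/2)/7 = 1 + (-2/(7*w) + w/14) = 1 - 2/(7*w) + w/14)
s(p, n) = 4*(-4 + p*(14 + p))/(7*p) (s(p, n) = ((-4 + p*(14 + p))/(14*p))*8 = 4*(-4 + p*(14 + p))/(7*p))
(-10055 + (23645 + 16394))*(s(-89, 140) - 36243) = (-10055 + (23645 + 16394))*((4/7)*(-4 - 89*(14 - 89))/(-89) - 36243) = (-10055 + 40039)*((4/7)*(-1/89)*(-4 - 89*(-75)) - 36243) = 29984*((4/7)*(-1/89)*(-4 + 6675) - 36243) = 29984*((4/7)*(-1/89)*6671 - 36243) = 29984*(-3812/89 - 36243) = 29984*(-3229439/89) = -96831498976/89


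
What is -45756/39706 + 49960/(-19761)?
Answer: -1443948038/392315133 ≈ -3.6806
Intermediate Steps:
-45756/39706 + 49960/(-19761) = -45756*1/39706 + 49960*(-1/19761) = -22878/19853 - 49960/19761 = -1443948038/392315133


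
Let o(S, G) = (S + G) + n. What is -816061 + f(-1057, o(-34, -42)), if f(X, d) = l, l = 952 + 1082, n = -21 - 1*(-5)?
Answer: -814027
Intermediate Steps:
n = -16 (n = -21 + 5 = -16)
l = 2034
o(S, G) = -16 + G + S (o(S, G) = (S + G) - 16 = (G + S) - 16 = -16 + G + S)
f(X, d) = 2034
-816061 + f(-1057, o(-34, -42)) = -816061 + 2034 = -814027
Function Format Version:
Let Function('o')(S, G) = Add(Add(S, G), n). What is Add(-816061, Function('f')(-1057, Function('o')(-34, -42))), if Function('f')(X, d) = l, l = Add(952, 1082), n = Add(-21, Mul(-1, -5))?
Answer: -814027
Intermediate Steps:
n = -16 (n = Add(-21, 5) = -16)
l = 2034
Function('o')(S, G) = Add(-16, G, S) (Function('o')(S, G) = Add(Add(S, G), -16) = Add(Add(G, S), -16) = Add(-16, G, S))
Function('f')(X, d) = 2034
Add(-816061, Function('f')(-1057, Function('o')(-34, -42))) = Add(-816061, 2034) = -814027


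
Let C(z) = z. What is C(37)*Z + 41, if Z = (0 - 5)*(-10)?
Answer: 1891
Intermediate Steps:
Z = 50 (Z = -5*(-10) = 50)
C(37)*Z + 41 = 37*50 + 41 = 1850 + 41 = 1891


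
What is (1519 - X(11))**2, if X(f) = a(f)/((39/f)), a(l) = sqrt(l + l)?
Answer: 3509498743/1521 - 33418*sqrt(22)/39 ≈ 2.3033e+6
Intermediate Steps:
a(l) = sqrt(2)*sqrt(l) (a(l) = sqrt(2*l) = sqrt(2)*sqrt(l))
X(f) = sqrt(2)*f**(3/2)/39 (X(f) = (sqrt(2)*sqrt(f))/((39/f)) = (sqrt(2)*sqrt(f))*(f/39) = sqrt(2)*f**(3/2)/39)
(1519 - X(11))**2 = (1519 - sqrt(2)*11**(3/2)/39)**2 = (1519 - sqrt(2)*11*sqrt(11)/39)**2 = (1519 - 11*sqrt(22)/39)**2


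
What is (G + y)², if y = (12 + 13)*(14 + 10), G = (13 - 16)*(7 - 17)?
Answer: 396900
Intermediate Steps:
G = 30 (G = -3*(-10) = 30)
y = 600 (y = 25*24 = 600)
(G + y)² = (30 + 600)² = 630² = 396900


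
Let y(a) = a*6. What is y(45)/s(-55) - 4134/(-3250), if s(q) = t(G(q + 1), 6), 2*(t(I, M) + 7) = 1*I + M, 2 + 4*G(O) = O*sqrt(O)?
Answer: 802029/991375 + 17496*I*sqrt(6)/7931 ≈ 0.80901 + 5.4036*I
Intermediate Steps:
G(O) = -1/2 + O**(3/2)/4 (G(O) = -1/2 + (O*sqrt(O))/4 = -1/2 + O**(3/2)/4)
y(a) = 6*a
t(I, M) = -7 + I/2 + M/2 (t(I, M) = -7 + (1*I + M)/2 = -7 + (I + M)/2 = -7 + (I/2 + M/2) = -7 + I/2 + M/2)
s(q) = -17/4 + (1 + q)**(3/2)/8 (s(q) = -7 + (-1/2 + (q + 1)**(3/2)/4)/2 + (1/2)*6 = -7 + (-1/2 + (1 + q)**(3/2)/4)/2 + 3 = -7 + (-1/4 + (1 + q)**(3/2)/8) + 3 = -17/4 + (1 + q)**(3/2)/8)
y(45)/s(-55) - 4134/(-3250) = (6*45)/(-17/4 + (1 - 55)**(3/2)/8) - 4134/(-3250) = 270/(-17/4 + (-54)**(3/2)/8) - 4134*(-1/3250) = 270/(-17/4 + (-162*I*sqrt(6))/8) + 159/125 = 270/(-17/4 - 81*I*sqrt(6)/4) + 159/125 = 159/125 + 270/(-17/4 - 81*I*sqrt(6)/4)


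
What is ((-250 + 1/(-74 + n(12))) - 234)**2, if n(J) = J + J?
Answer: 585688401/2500 ≈ 2.3428e+5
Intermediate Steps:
n(J) = 2*J
((-250 + 1/(-74 + n(12))) - 234)**2 = ((-250 + 1/(-74 + 2*12)) - 234)**2 = ((-250 + 1/(-74 + 24)) - 234)**2 = ((-250 + 1/(-50)) - 234)**2 = ((-250 - 1/50) - 234)**2 = (-12501/50 - 234)**2 = (-24201/50)**2 = 585688401/2500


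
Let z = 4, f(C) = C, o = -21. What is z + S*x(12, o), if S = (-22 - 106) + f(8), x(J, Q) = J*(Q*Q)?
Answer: -635036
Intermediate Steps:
x(J, Q) = J*Q**2
S = -120 (S = (-22 - 106) + 8 = -128 + 8 = -120)
z + S*x(12, o) = 4 - 1440*(-21)**2 = 4 - 1440*441 = 4 - 120*5292 = 4 - 635040 = -635036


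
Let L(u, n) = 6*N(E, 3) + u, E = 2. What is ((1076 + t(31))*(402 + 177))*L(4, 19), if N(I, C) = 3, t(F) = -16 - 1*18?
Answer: 13272996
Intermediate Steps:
t(F) = -34 (t(F) = -16 - 18 = -34)
L(u, n) = 18 + u (L(u, n) = 6*3 + u = 18 + u)
((1076 + t(31))*(402 + 177))*L(4, 19) = ((1076 - 34)*(402 + 177))*(18 + 4) = (1042*579)*22 = 603318*22 = 13272996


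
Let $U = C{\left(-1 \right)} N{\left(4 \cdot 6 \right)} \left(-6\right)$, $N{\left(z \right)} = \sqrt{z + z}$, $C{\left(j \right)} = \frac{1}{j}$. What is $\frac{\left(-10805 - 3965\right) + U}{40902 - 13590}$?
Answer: $- \frac{7385}{13656} + \frac{\sqrt{3}}{1138} \approx -0.53927$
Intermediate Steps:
$N{\left(z \right)} = \sqrt{2} \sqrt{z}$ ($N{\left(z \right)} = \sqrt{2 z} = \sqrt{2} \sqrt{z}$)
$U = 24 \sqrt{3}$ ($U = \frac{\sqrt{2} \sqrt{4 \cdot 6}}{-1} \left(-6\right) = - \sqrt{2} \sqrt{24} \left(-6\right) = - \sqrt{2} \cdot 2 \sqrt{6} \left(-6\right) = - 4 \sqrt{3} \left(-6\right) = 24 \sqrt{3} \approx 41.569$)
$\frac{\left(-10805 - 3965\right) + U}{40902 - 13590} = \frac{\left(-10805 - 3965\right) + 24 \sqrt{3}}{40902 - 13590} = \frac{-14770 + 24 \sqrt{3}}{27312} = \left(-14770 + 24 \sqrt{3}\right) \frac{1}{27312} = - \frac{7385}{13656} + \frac{\sqrt{3}}{1138}$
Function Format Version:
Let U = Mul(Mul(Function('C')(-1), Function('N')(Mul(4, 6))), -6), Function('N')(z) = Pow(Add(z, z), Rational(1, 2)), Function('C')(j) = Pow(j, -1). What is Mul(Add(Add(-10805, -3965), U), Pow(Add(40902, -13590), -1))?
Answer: Add(Rational(-7385, 13656), Mul(Rational(1, 1138), Pow(3, Rational(1, 2)))) ≈ -0.53927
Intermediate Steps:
Function('N')(z) = Mul(Pow(2, Rational(1, 2)), Pow(z, Rational(1, 2))) (Function('N')(z) = Pow(Mul(2, z), Rational(1, 2)) = Mul(Pow(2, Rational(1, 2)), Pow(z, Rational(1, 2))))
U = Mul(24, Pow(3, Rational(1, 2))) (U = Mul(Mul(Pow(-1, -1), Mul(Pow(2, Rational(1, 2)), Pow(Mul(4, 6), Rational(1, 2)))), -6) = Mul(Mul(-1, Mul(Pow(2, Rational(1, 2)), Pow(24, Rational(1, 2)))), -6) = Mul(Mul(-1, Mul(Pow(2, Rational(1, 2)), Mul(2, Pow(6, Rational(1, 2))))), -6) = Mul(Mul(-1, Mul(4, Pow(3, Rational(1, 2)))), -6) = Mul(Mul(-4, Pow(3, Rational(1, 2))), -6) = Mul(24, Pow(3, Rational(1, 2))) ≈ 41.569)
Mul(Add(Add(-10805, -3965), U), Pow(Add(40902, -13590), -1)) = Mul(Add(Add(-10805, -3965), Mul(24, Pow(3, Rational(1, 2)))), Pow(Add(40902, -13590), -1)) = Mul(Add(-14770, Mul(24, Pow(3, Rational(1, 2)))), Pow(27312, -1)) = Mul(Add(-14770, Mul(24, Pow(3, Rational(1, 2)))), Rational(1, 27312)) = Add(Rational(-7385, 13656), Mul(Rational(1, 1138), Pow(3, Rational(1, 2))))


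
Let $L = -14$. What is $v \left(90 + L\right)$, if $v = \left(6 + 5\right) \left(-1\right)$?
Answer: $-836$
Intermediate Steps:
$v = -11$ ($v = 11 \left(-1\right) = -11$)
$v \left(90 + L\right) = - 11 \left(90 - 14\right) = \left(-11\right) 76 = -836$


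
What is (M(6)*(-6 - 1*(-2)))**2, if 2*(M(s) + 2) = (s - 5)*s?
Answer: 16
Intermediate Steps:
M(s) = -2 + s*(-5 + s)/2 (M(s) = -2 + ((s - 5)*s)/2 = -2 + ((-5 + s)*s)/2 = -2 + (s*(-5 + s))/2 = -2 + s*(-5 + s)/2)
(M(6)*(-6 - 1*(-2)))**2 = ((-2 + (1/2)*6**2 - 5/2*6)*(-6 - 1*(-2)))**2 = ((-2 + (1/2)*36 - 15)*(-6 + 2))**2 = ((-2 + 18 - 15)*(-4))**2 = (1*(-4))**2 = (-4)**2 = 16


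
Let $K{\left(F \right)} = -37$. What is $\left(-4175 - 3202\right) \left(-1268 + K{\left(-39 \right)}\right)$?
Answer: $9626985$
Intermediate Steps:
$\left(-4175 - 3202\right) \left(-1268 + K{\left(-39 \right)}\right) = \left(-4175 - 3202\right) \left(-1268 - 37\right) = \left(-7377\right) \left(-1305\right) = 9626985$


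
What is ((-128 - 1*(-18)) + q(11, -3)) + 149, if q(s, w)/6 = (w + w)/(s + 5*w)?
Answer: 48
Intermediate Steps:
q(s, w) = 12*w/(s + 5*w) (q(s, w) = 6*((w + w)/(s + 5*w)) = 6*((2*w)/(s + 5*w)) = 6*(2*w/(s + 5*w)) = 12*w/(s + 5*w))
((-128 - 1*(-18)) + q(11, -3)) + 149 = ((-128 - 1*(-18)) + 12*(-3)/(11 + 5*(-3))) + 149 = ((-128 + 18) + 12*(-3)/(11 - 15)) + 149 = (-110 + 12*(-3)/(-4)) + 149 = (-110 + 12*(-3)*(-¼)) + 149 = (-110 + 9) + 149 = -101 + 149 = 48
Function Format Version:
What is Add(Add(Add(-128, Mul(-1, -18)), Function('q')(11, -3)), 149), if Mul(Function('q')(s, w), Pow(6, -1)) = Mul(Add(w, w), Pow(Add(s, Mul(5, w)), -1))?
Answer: 48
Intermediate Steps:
Function('q')(s, w) = Mul(12, w, Pow(Add(s, Mul(5, w)), -1)) (Function('q')(s, w) = Mul(6, Mul(Add(w, w), Pow(Add(s, Mul(5, w)), -1))) = Mul(6, Mul(Mul(2, w), Pow(Add(s, Mul(5, w)), -1))) = Mul(6, Mul(2, w, Pow(Add(s, Mul(5, w)), -1))) = Mul(12, w, Pow(Add(s, Mul(5, w)), -1)))
Add(Add(Add(-128, Mul(-1, -18)), Function('q')(11, -3)), 149) = Add(Add(Add(-128, Mul(-1, -18)), Mul(12, -3, Pow(Add(11, Mul(5, -3)), -1))), 149) = Add(Add(Add(-128, 18), Mul(12, -3, Pow(Add(11, -15), -1))), 149) = Add(Add(-110, Mul(12, -3, Pow(-4, -1))), 149) = Add(Add(-110, Mul(12, -3, Rational(-1, 4))), 149) = Add(Add(-110, 9), 149) = Add(-101, 149) = 48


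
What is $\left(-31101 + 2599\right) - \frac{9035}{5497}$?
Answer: $- \frac{156684529}{5497} \approx -28504.0$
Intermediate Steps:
$\left(-31101 + 2599\right) - \frac{9035}{5497} = -28502 - \frac{9035}{5497} = - \frac{156684529}{5497}$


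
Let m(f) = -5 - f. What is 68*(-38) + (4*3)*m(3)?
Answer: -2680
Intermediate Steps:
68*(-38) + (4*3)*m(3) = 68*(-38) + (4*3)*(-5 - 1*3) = -2584 + 12*(-5 - 3) = -2584 + 12*(-8) = -2584 - 96 = -2680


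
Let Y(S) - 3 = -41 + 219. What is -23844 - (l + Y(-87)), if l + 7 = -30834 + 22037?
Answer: -15221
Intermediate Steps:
l = -8804 (l = -7 + (-30834 + 22037) = -7 - 8797 = -8804)
Y(S) = 181 (Y(S) = 3 + (-41 + 219) = 3 + 178 = 181)
-23844 - (l + Y(-87)) = -23844 - (-8804 + 181) = -23844 - 1*(-8623) = -23844 + 8623 = -15221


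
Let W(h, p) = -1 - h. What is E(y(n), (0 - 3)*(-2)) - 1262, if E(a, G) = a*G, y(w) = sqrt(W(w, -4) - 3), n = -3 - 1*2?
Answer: -1256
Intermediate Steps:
n = -5 (n = -3 - 2 = -5)
y(w) = sqrt(-4 - w) (y(w) = sqrt((-1 - w) - 3) = sqrt(-4 - w))
E(a, G) = G*a
E(y(n), (0 - 3)*(-2)) - 1262 = ((0 - 3)*(-2))*sqrt(-4 - 1*(-5)) - 1262 = (-3*(-2))*sqrt(-4 + 5) - 1262 = 6*sqrt(1) - 1262 = 6*1 - 1262 = 6 - 1262 = -1256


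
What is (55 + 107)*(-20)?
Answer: -3240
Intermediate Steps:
(55 + 107)*(-20) = 162*(-20) = -3240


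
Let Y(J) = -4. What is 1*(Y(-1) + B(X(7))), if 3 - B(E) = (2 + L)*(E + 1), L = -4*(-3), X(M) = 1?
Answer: -29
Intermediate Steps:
L = 12
B(E) = -11 - 14*E (B(E) = 3 - (2 + 12)*(E + 1) = 3 - 14*(1 + E) = 3 - (14 + 14*E) = 3 + (-14 - 14*E) = -11 - 14*E)
1*(Y(-1) + B(X(7))) = 1*(-4 + (-11 - 14*1)) = 1*(-4 + (-11 - 14)) = 1*(-4 - 25) = 1*(-29) = -29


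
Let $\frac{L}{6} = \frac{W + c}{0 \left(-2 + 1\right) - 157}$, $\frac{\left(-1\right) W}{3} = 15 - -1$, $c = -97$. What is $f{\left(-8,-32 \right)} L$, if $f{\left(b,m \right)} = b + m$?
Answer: $- \frac{34800}{157} \approx -221.66$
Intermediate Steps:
$W = -48$ ($W = - 3 \left(15 - -1\right) = - 3 \left(15 + 1\right) = \left(-3\right) 16 = -48$)
$L = \frac{870}{157}$ ($L = 6 \frac{-48 - 97}{0 \left(-2 + 1\right) - 157} = 6 \left(- \frac{145}{0 \left(-1\right) - 157}\right) = 6 \left(- \frac{145}{0 - 157}\right) = 6 \left(- \frac{145}{-157}\right) = 6 \left(\left(-145\right) \left(- \frac{1}{157}\right)\right) = 6 \cdot \frac{145}{157} = \frac{870}{157} \approx 5.5414$)
$f{\left(-8,-32 \right)} L = \left(-8 - 32\right) \frac{870}{157} = \left(-40\right) \frac{870}{157} = - \frac{34800}{157}$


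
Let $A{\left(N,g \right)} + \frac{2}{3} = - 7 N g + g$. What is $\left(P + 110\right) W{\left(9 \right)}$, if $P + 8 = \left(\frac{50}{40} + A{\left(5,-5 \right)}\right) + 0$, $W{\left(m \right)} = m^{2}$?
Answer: $\frac{88317}{4} \approx 22079.0$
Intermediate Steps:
$A{\left(N,g \right)} = - \frac{2}{3} + g - 7 N g$ ($A{\left(N,g \right)} = - \frac{2}{3} + \left(- 7 N g + g\right) = - \frac{2}{3} - \left(- g + 7 N g\right) = - \frac{2}{3} + g - 7 N g$)
$P = \frac{1951}{12}$ ($P = -8 + \left(\left(\frac{50}{40} - \left(\frac{17}{3} - 175\right)\right) + 0\right) = -8 + \left(\left(50 \cdot \frac{1}{40} - - \frac{508}{3}\right) + 0\right) = -8 + \left(\left(\frac{5}{4} + \frac{508}{3}\right) + 0\right) = -8 + \left(\frac{2047}{12} + 0\right) = -8 + \frac{2047}{12} = \frac{1951}{12} \approx 162.58$)
$\left(P + 110\right) W{\left(9 \right)} = \left(\frac{1951}{12} + 110\right) 9^{2} = \frac{3271}{12} \cdot 81 = \frac{88317}{4}$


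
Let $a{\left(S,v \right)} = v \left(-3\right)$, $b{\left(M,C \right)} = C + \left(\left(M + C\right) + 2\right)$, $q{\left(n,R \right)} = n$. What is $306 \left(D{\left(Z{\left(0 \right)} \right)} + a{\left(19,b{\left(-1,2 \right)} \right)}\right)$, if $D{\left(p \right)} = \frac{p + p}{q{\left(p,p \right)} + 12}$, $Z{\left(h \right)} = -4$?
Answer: $-4896$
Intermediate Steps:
$b{\left(M,C \right)} = 2 + M + 2 C$ ($b{\left(M,C \right)} = C + \left(\left(C + M\right) + 2\right) = C + \left(2 + C + M\right) = 2 + M + 2 C$)
$a{\left(S,v \right)} = - 3 v$
$D{\left(p \right)} = \frac{2 p}{12 + p}$ ($D{\left(p \right)} = \frac{p + p}{p + 12} = \frac{2 p}{12 + p}$)
$306 \left(D{\left(Z{\left(0 \right)} \right)} + a{\left(19,b{\left(-1,2 \right)} \right)}\right) = 306 \left(2 \left(-4\right) \frac{1}{12 - 4} - 3 \left(2 - 1 + 2 \cdot 2\right)\right) = 306 \left(2 \left(-4\right) \frac{1}{8} - 3 \left(2 - 1 + 4\right)\right) = 306 \left(2 \left(-4\right) \frac{1}{8} - 15\right) = 306 \left(-1 - 15\right) = 306 \left(-16\right) = -4896$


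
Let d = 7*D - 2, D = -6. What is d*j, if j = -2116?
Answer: 93104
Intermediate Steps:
d = -44 (d = 7*(-6) - 2 = -42 - 2 = -44)
d*j = -44*(-2116) = 93104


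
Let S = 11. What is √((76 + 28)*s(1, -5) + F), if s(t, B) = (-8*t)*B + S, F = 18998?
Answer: √24302 ≈ 155.89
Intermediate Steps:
s(t, B) = 11 - 8*B*t (s(t, B) = (-8*t)*B + 11 = -8*B*t + 11 = 11 - 8*B*t)
√((76 + 28)*s(1, -5) + F) = √((76 + 28)*(11 - 8*(-5)*1) + 18998) = √(104*(11 + 40) + 18998) = √(104*51 + 18998) = √(5304 + 18998) = √24302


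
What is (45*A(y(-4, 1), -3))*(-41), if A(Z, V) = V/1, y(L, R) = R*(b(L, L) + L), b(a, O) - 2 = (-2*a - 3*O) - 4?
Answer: 5535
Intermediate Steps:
b(a, O) = -2 - 3*O - 2*a (b(a, O) = 2 + ((-2*a - 3*O) - 4) = 2 + ((-3*O - 2*a) - 4) = 2 + (-4 - 3*O - 2*a) = -2 - 3*O - 2*a)
y(L, R) = R*(-2 - 4*L) (y(L, R) = R*((-2 - 3*L - 2*L) + L) = R*((-2 - 5*L) + L) = R*(-2 - 4*L))
A(Z, V) = V (A(Z, V) = V*1 = V)
(45*A(y(-4, 1), -3))*(-41) = (45*(-3))*(-41) = -135*(-41) = 5535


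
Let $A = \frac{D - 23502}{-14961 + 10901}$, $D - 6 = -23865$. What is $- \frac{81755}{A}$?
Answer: $- \frac{331925300}{47361} \approx -7008.4$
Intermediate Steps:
$D = -23859$ ($D = 6 - 23865 = -23859$)
$A = \frac{47361}{4060}$ ($A = \frac{-23859 - 23502}{-14961 + 10901} = - \frac{47361}{-4060} = \left(-47361\right) \left(- \frac{1}{4060}\right) = \frac{47361}{4060} \approx 11.665$)
$- \frac{81755}{A} = - \frac{81755}{\frac{47361}{4060}} = \left(-81755\right) \frac{4060}{47361} = - \frac{331925300}{47361}$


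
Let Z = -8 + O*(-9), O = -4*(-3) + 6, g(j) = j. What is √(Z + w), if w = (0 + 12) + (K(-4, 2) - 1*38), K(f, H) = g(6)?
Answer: I*√190 ≈ 13.784*I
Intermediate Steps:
K(f, H) = 6
O = 18 (O = 12 + 6 = 18)
w = -20 (w = (0 + 12) + (6 - 1*38) = 12 + (6 - 38) = 12 - 32 = -20)
Z = -170 (Z = -8 + 18*(-9) = -8 - 162 = -170)
√(Z + w) = √(-170 - 20) = √(-190) = I*√190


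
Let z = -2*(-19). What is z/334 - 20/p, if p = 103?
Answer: -1383/17201 ≈ -0.080402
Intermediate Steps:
z = 38
z/334 - 20/p = 38/334 - 20/103 = 38*(1/334) - 20*1/103 = 19/167 - 20/103 = -1383/17201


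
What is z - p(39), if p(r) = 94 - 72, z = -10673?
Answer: -10695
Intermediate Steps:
p(r) = 22
z - p(39) = -10673 - 1*22 = -10673 - 22 = -10695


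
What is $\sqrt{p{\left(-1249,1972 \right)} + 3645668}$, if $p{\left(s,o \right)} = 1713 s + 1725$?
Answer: $4 \sqrt{94241} \approx 1227.9$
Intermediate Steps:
$p{\left(s,o \right)} = 1725 + 1713 s$
$\sqrt{p{\left(-1249,1972 \right)} + 3645668} = \sqrt{\left(1725 + 1713 \left(-1249\right)\right) + 3645668} = \sqrt{\left(1725 - 2139537\right) + 3645668} = \sqrt{-2137812 + 3645668} = \sqrt{1507856} = 4 \sqrt{94241}$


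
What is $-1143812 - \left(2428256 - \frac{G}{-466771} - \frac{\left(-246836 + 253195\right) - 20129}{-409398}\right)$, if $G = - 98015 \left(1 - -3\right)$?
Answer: $- \frac{113767429038750299}{31849185643} \approx -3.5721 \cdot 10^{6}$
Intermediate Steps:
$G = -392060$ ($G = - 98015 \left(1 + 3\right) = \left(-98015\right) 4 = -392060$)
$-1143812 - \left(2428256 - \frac{G}{-466771} - \frac{\left(-246836 + 253195\right) - 20129}{-409398}\right) = -1143812 - \left(\frac{1133439089316}{466771} - \frac{\left(-246836 + 253195\right) - 20129}{-409398}\right) = -1143812 - \left(\frac{1133439089316}{466771} - \left(6359 - 20129\right) \left(- \frac{1}{409398}\right)\right) = -1143812 + \left(\left(\frac{392060}{466771} - - \frac{2295}{68233}\right) - 2428256\right) = -1143812 + \left(\left(\frac{392060}{466771} + \frac{2295}{68233}\right) - 2428256\right) = -1143812 + \left(\frac{27822669425}{31849185643} - 2428256\right) = -1143812 - \frac{77337948310059183}{31849185643} = - \frac{113767429038750299}{31849185643}$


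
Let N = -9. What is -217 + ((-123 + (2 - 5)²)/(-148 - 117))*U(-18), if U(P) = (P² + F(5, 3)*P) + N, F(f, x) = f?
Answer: -6371/53 ≈ -120.21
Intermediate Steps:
U(P) = -9 + P² + 5*P (U(P) = (P² + 5*P) - 9 = -9 + P² + 5*P)
-217 + ((-123 + (2 - 5)²)/(-148 - 117))*U(-18) = -217 + ((-123 + (2 - 5)²)/(-148 - 117))*(-9 + (-18)² + 5*(-18)) = -217 + ((-123 + (-3)²)/(-265))*(-9 + 324 - 90) = -217 + ((-123 + 9)*(-1/265))*225 = -217 - 114*(-1/265)*225 = -217 + (114/265)*225 = -217 + 5130/53 = -6371/53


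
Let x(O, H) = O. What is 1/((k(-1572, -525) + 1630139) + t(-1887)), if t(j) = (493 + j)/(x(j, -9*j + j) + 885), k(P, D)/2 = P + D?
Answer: 501/814599142 ≈ 6.1503e-7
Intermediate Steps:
k(P, D) = 2*D + 2*P (k(P, D) = 2*(P + D) = 2*(D + P) = 2*D + 2*P)
t(j) = (493 + j)/(885 + j) (t(j) = (493 + j)/(j + 885) = (493 + j)/(885 + j))
1/((k(-1572, -525) + 1630139) + t(-1887)) = 1/(((2*(-525) + 2*(-1572)) + 1630139) + (493 - 1887)/(885 - 1887)) = 1/(((-1050 - 3144) + 1630139) - 1394/(-1002)) = 1/((-4194 + 1630139) - 1/1002*(-1394)) = 1/(1625945 + 697/501) = 1/(814599142/501) = 501/814599142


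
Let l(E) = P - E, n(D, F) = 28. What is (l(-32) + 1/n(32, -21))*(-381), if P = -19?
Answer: -139065/28 ≈ -4966.6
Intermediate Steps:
l(E) = -19 - E
(l(-32) + 1/n(32, -21))*(-381) = ((-19 - 1*(-32)) + 1/28)*(-381) = ((-19 + 32) + 1/28)*(-381) = (13 + 1/28)*(-381) = (365/28)*(-381) = -139065/28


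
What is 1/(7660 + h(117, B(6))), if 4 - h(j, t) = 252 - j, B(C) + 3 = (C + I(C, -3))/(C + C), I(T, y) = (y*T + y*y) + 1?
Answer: 1/7529 ≈ 0.00013282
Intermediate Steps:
I(T, y) = 1 + y**2 + T*y (I(T, y) = (T*y + y**2) + 1 = (y**2 + T*y) + 1 = 1 + y**2 + T*y)
B(C) = -3 + (10 - 2*C)/(2*C) (B(C) = -3 + (C + (1 + (-3)**2 + C*(-3)))/(C + C) = -3 + (C + (1 + 9 - 3*C))/((2*C)) = -3 + (C + (10 - 3*C))*(1/(2*C)) = -3 + (10 - 2*C)*(1/(2*C)) = -3 + (10 - 2*C)/(2*C))
h(j, t) = -248 + j (h(j, t) = 4 - (252 - j) = 4 + (-252 + j) = -248 + j)
1/(7660 + h(117, B(6))) = 1/(7660 + (-248 + 117)) = 1/(7660 - 131) = 1/7529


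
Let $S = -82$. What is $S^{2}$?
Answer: $6724$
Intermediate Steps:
$S^{2} = \left(-82\right)^{2} = 6724$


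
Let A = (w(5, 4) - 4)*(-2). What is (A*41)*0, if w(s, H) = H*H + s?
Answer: 0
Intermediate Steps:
w(s, H) = s + H² (w(s, H) = H² + s = s + H²)
A = -34 (A = ((5 + 4²) - 4)*(-2) = ((5 + 16) - 4)*(-2) = (21 - 4)*(-2) = 17*(-2) = -34)
(A*41)*0 = -34*41*0 = -1394*0 = 0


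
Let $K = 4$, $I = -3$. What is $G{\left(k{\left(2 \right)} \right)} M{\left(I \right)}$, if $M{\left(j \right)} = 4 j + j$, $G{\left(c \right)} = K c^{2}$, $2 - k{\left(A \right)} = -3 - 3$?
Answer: $-3840$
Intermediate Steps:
$k{\left(A \right)} = 8$ ($k{\left(A \right)} = 2 - \left(-3 - 3\right) = 2 - -6 = 2 + 6 = 8$)
$G{\left(c \right)} = 4 c^{2}$
$M{\left(j \right)} = 5 j$
$G{\left(k{\left(2 \right)} \right)} M{\left(I \right)} = 4 \cdot 8^{2} \cdot 5 \left(-3\right) = 4 \cdot 64 \left(-15\right) = 256 \left(-15\right) = -3840$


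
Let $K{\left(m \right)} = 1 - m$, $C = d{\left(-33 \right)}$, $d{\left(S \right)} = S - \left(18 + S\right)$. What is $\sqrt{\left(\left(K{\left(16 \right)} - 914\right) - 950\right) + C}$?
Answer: $i \sqrt{1897} \approx 43.555 i$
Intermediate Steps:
$d{\left(S \right)} = -18$
$C = -18$
$\sqrt{\left(\left(K{\left(16 \right)} - 914\right) - 950\right) + C} = \sqrt{\left(\left(\left(1 - 16\right) - 914\right) - 950\right) - 18} = \sqrt{\left(\left(-15 - 914\right) - 950\right) - 18} = \sqrt{\left(-929 - 950\right) - 18} = \sqrt{-1879 - 18} = \sqrt{-1897} = i \sqrt{1897}$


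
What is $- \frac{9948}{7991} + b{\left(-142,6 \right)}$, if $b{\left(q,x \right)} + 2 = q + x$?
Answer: $- \frac{1112706}{7991} \approx -139.24$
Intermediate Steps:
$b{\left(q,x \right)} = -2 + q + x$ ($b{\left(q,x \right)} = -2 + \left(q + x\right) = -2 + q + x$)
$- \frac{9948}{7991} + b{\left(-142,6 \right)} = - \frac{9948}{7991} - 138 = - \frac{1112706}{7991}$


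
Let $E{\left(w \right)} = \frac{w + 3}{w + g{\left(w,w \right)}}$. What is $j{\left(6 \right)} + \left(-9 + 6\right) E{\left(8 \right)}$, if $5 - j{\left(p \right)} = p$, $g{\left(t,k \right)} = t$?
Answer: $- \frac{49}{16} \approx -3.0625$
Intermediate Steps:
$j{\left(p \right)} = 5 - p$
$E{\left(w \right)} = \frac{3 + w}{2 w}$ ($E{\left(w \right)} = \frac{w + 3}{w + w} = \frac{3 + w}{2 w}$)
$j{\left(6 \right)} + \left(-9 + 6\right) E{\left(8 \right)} = \left(5 - 6\right) + \left(-9 + 6\right) \frac{3 + 8}{2 \cdot 8} = \left(5 - 6\right) - 3 \cdot \frac{1}{2} \cdot \frac{1}{8} \cdot 11 = -1 - \frac{33}{16} = - \frac{49}{16}$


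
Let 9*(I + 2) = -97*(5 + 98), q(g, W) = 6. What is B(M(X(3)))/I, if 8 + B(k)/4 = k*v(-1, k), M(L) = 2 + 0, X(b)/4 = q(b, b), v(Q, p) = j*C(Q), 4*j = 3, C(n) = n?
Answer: 342/10009 ≈ 0.034169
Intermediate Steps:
j = ¾ (j = (¼)*3 = ¾ ≈ 0.75000)
v(Q, p) = 3*Q/4
X(b) = 24 (X(b) = 4*6 = 24)
M(L) = 2
B(k) = -32 - 3*k (B(k) = -32 + 4*(k*((¾)*(-1))) = -32 + 4*(k*(-¾)) = -32 + 4*(-3*k/4) = -32 - 3*k)
I = -10009/9 (I = -2 + (-97*(5 + 98))/9 = -2 + (-97*103)/9 = -2 + (⅑)*(-9991) = -2 - 9991/9 = -10009/9 ≈ -1112.1)
B(M(X(3)))/I = (-32 - 3*2)/(-10009/9) = (-32 - 6)*(-9/10009) = -38*(-9/10009) = 342/10009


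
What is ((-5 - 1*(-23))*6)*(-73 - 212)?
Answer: -30780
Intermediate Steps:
((-5 - 1*(-23))*6)*(-73 - 212) = ((-5 + 23)*6)*(-285) = (18*6)*(-285) = 108*(-285) = -30780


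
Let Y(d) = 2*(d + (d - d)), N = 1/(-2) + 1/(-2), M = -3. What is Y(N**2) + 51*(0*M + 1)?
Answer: 53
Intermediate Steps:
N = -1 (N = 1*(-1/2) + 1*(-1/2) = -1/2 - 1/2 = -1)
Y(d) = 2*d (Y(d) = 2*(d + 0) = 2*d)
Y(N**2) + 51*(0*M + 1) = 2*(-1)**2 + 51*(0*(-3) + 1) = 2*1 + 51*(0 + 1) = 2 + 51*1 = 2 + 51 = 53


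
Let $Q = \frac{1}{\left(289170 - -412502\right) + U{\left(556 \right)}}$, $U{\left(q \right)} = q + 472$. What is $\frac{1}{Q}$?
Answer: $702700$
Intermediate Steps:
$U{\left(q \right)} = 472 + q$
$Q = \frac{1}{702700}$ ($Q = \frac{1}{\left(289170 - -412502\right) + \left(472 + 556\right)} = \frac{1}{\left(289170 + 412502\right) + 1028} = \frac{1}{701672 + 1028} = \frac{1}{702700} \approx 1.4231 \cdot 10^{-6}$)
$\frac{1}{Q} = \frac{1}{\frac{1}{702700}} = 702700$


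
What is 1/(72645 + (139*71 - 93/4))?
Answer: 4/329963 ≈ 1.2123e-5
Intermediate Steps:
1/(72645 + (139*71 - 93/4)) = 1/(72645 + (9869 - 93*¼)) = 1/(72645 + (9869 - 93/4)) = 1/(72645 + 39383/4) = 1/(329963/4) = 4/329963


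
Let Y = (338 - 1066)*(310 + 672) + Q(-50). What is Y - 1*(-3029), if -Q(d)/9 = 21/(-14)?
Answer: -1423707/2 ≈ -7.1185e+5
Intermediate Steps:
Q(d) = 27/2 (Q(d) = -189/(-14) = -189*(-1)/14 = -9*(-3/2) = 27/2)
Y = -1429765/2 (Y = (338 - 1066)*(310 + 672) + 27/2 = -728*982 + 27/2 = -714896 + 27/2 = -1429765/2 ≈ -7.1488e+5)
Y - 1*(-3029) = -1429765/2 - 1*(-3029) = -1429765/2 + 3029 = -1423707/2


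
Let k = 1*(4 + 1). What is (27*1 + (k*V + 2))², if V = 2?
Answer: 1521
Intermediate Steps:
k = 5 (k = 1*5 = 5)
(27*1 + (k*V + 2))² = (27*1 + (5*2 + 2))² = (27 + (10 + 2))² = (27 + 12)² = 39² = 1521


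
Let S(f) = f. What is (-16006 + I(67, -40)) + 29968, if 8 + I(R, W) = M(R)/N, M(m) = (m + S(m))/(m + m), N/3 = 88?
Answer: 3683857/264 ≈ 13954.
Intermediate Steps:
N = 264 (N = 3*88 = 264)
M(m) = 1 (M(m) = (m + m)/(m + m) = (2*m)/((2*m)) = (2*m)*(1/(2*m)) = 1)
I(R, W) = -2111/264 (I(R, W) = -8 + 1/264 = -2111/264)
(-16006 + I(67, -40)) + 29968 = (-16006 - 2111/264) + 29968 = -4227695/264 + 29968 = 3683857/264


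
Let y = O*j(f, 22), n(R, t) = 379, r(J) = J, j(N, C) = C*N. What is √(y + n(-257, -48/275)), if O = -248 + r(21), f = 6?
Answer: I*√29585 ≈ 172.0*I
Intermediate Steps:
O = -227 (O = -248 + 21 = -227)
y = -29964 (y = -4994*6 = -227*132 = -29964)
√(y + n(-257, -48/275)) = √(-29964 + 379) = √(-29585) = I*√29585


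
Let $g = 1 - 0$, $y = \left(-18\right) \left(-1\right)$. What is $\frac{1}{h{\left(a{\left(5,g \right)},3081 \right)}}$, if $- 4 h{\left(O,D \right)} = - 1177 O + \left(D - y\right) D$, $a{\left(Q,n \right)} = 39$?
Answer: $- \frac{1}{2347800} \approx -4.2593 \cdot 10^{-7}$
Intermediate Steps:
$y = 18$
$g = 1$ ($g = 1 + 0 = 1$)
$h{\left(O,D \right)} = \frac{1177 O}{4} - \frac{D \left(-18 + D\right)}{4}$ ($h{\left(O,D \right)} = - \frac{- 1177 O + \left(D - 18\right) D}{4} = - \frac{- 1177 O + \left(-18 + D\right) D}{4} = - \frac{- 1177 O + D \left(-18 + D\right)}{4} = \frac{1177 O}{4} - \frac{D \left(-18 + D\right)}{4}$)
$\frac{1}{h{\left(a{\left(5,g \right)},3081 \right)}} = \frac{1}{- \frac{3081^{2}}{4} + \frac{9}{2} \cdot 3081 + \frac{1177}{4} \cdot 39} = \frac{1}{\left(- \frac{1}{4}\right) 9492561 + \frac{27729}{2} + \frac{45903}{4}} = \frac{1}{- \frac{9492561}{4} + \frac{27729}{2} + \frac{45903}{4}} = \frac{1}{-2347800} = - \frac{1}{2347800}$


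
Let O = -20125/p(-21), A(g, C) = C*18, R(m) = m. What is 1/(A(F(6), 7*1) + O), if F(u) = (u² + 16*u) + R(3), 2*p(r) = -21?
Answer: 3/6128 ≈ 0.00048956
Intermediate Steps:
p(r) = -21/2 (p(r) = (½)*(-21) = -21/2)
F(u) = 3 + u² + 16*u (F(u) = (u² + 16*u) + 3 = 3 + u² + 16*u)
A(g, C) = 18*C
O = 5750/3 (O = -20125/(-21/2) = -20125*(-2/21) = 5750/3 ≈ 1916.7)
1/(A(F(6), 7*1) + O) = 1/(18*(7*1) + 5750/3) = 1/(18*7 + 5750/3) = 1/(126 + 5750/3) = 1/(6128/3) = 3/6128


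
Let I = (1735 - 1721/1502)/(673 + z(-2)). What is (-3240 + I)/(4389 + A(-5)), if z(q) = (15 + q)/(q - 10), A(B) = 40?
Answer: -19603588626/26818981277 ≈ -0.73096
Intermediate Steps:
z(q) = (15 + q)/(-10 + q)
I = 15625494/6055313 (I = (1735 - 1721/1502)/(673 + (15 - 2)/(-10 - 2)) = (1735 - 1721*1/1502)/(673 + 13/(-12)) = (1735 - 1721/1502)/(673 - 1/12*13) = 2604249/(1502*(673 - 13/12)) = 2604249/(1502*(8063/12)) = (2604249/1502)*(12/8063) = 15625494/6055313 ≈ 2.5805)
(-3240 + I)/(4389 + A(-5)) = (-3240 + 15625494/6055313)/(4389 + 40) = -19603588626/6055313/4429 = -19603588626/6055313*1/4429 = -19603588626/26818981277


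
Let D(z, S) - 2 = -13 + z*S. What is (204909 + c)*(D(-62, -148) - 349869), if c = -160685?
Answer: -15067293696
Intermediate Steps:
D(z, S) = -11 + S*z (D(z, S) = 2 + (-13 + z*S) = 2 + (-13 + S*z) = -11 + S*z)
(204909 + c)*(D(-62, -148) - 349869) = (204909 - 160685)*((-11 - 148*(-62)) - 349869) = 44224*((-11 + 9176) - 349869) = 44224*(9165 - 349869) = 44224*(-340704) = -15067293696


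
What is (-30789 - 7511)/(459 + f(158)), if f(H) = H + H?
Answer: -1532/31 ≈ -49.419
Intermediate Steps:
f(H) = 2*H
(-30789 - 7511)/(459 + f(158)) = (-30789 - 7511)/(459 + 2*158) = -38300/(459 + 316) = -38300/775 = -38300*1/775 = -1532/31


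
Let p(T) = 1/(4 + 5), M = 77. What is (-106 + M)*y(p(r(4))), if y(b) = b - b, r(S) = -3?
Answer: 0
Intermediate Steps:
p(T) = ⅑ (p(T) = 1/9 = ⅑)
y(b) = 0
(-106 + M)*y(p(r(4))) = (-106 + 77)*0 = -29*0 = 0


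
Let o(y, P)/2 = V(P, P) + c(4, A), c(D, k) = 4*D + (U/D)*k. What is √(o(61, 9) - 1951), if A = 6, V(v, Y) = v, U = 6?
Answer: I*√1883 ≈ 43.394*I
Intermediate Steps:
c(D, k) = 4*D + 6*k/D (c(D, k) = 4*D + (6/D)*k = 4*D + 6*k/D)
o(y, P) = 50 + 2*P (o(y, P) = 2*(P + (4*4 + 6*6/4)) = 2*(P + (16 + 6*6*(¼))) = 2*(P + (16 + 9)) = 2*(P + 25) = 2*(25 + P) = 50 + 2*P)
√(o(61, 9) - 1951) = √((50 + 2*9) - 1951) = √((50 + 18) - 1951) = √(68 - 1951) = √(-1883) = I*√1883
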